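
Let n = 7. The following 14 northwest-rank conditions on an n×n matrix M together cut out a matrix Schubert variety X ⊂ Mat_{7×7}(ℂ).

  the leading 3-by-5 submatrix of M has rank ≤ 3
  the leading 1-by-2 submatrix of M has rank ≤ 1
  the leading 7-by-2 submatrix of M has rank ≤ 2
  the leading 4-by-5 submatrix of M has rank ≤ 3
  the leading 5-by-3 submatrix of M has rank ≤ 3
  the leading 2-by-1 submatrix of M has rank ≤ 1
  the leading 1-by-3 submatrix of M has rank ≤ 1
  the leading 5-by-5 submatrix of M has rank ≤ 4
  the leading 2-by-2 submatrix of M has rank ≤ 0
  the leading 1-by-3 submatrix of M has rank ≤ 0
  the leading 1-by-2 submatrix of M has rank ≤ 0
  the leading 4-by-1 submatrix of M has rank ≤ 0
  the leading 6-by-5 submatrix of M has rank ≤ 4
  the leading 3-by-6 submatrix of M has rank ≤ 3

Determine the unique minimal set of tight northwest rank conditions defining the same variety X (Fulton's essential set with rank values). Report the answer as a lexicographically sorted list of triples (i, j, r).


Propagating the 14 rank bounds to every northwest block:

  i=1: 0 0 0 1 1 1 1
  i=2: 0 0 1 2 2 2 2
  i=3: 0 1 2 3 3 3 3
  i=4: 0 1 2 3 3 4 4
  i=5: 1 2 3 4 4 5 5
  i=6: 1 2 3 4 4 5 6
  i=7: 1 2 3 4 5 6 7

second differences of R give the permutation w = (4, 3, 2, 6, 1, 7, 5).

D(w) has 9 cells with 5 SE-corners; essential set:

[(1, 3, 0), (2, 2, 0), (4, 1, 0), (4, 5, 3), (6, 5, 4)]


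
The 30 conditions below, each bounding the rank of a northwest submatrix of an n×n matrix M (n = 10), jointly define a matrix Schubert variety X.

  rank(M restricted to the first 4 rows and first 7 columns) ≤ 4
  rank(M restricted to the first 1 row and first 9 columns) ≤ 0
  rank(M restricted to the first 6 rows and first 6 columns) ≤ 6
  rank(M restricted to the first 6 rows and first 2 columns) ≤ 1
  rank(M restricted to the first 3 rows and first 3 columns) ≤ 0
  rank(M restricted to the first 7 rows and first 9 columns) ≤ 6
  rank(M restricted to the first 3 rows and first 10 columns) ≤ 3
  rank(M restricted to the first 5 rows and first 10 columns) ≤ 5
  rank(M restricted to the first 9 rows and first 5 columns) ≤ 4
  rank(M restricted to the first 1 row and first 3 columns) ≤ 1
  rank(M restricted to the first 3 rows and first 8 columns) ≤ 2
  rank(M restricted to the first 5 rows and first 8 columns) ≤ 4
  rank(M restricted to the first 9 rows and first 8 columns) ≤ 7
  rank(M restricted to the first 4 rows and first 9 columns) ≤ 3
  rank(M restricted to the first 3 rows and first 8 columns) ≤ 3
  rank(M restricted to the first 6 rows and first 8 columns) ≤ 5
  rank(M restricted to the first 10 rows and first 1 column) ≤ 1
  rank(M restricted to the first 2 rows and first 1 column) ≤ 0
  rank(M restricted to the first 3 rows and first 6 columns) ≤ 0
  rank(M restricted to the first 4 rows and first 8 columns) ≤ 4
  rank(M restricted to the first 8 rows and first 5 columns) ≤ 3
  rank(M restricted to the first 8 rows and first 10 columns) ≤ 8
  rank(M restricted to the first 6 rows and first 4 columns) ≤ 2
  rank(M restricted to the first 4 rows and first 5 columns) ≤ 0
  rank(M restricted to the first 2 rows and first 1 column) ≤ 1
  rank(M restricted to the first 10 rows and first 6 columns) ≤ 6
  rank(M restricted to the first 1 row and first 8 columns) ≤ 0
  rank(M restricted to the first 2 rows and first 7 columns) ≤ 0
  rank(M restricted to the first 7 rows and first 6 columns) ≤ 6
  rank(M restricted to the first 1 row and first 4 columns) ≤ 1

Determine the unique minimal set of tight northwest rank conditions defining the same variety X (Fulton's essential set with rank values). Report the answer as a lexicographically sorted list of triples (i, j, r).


Reconstructing r_w from the 30 given conditions:

  R[1]: 0  0  0  0  0  0  0  0  0  1
  R[2]: 0  0  0  0  0  0  0  1  1  2
  R[3]: 0  0  0  0  0  0  1  2  2  3
  R[4]: 0  0  0  0  0  1  2  3  3  4
  R[5]: 1  1  1  1  1  2  3  4  4  5
  R[6]: 1  1  2  2  2  3  4  5  5  6
  R[7]: 1  2  3  3  3  4  5  6  6  7
  R[8]: 1  2  3  3  3  4  5  6  7  8
  R[9]: 1  2  3  4  4  5  6  7  8  9
  R[10]: 1  2  3  4  5  6  7  8  9  10

so w = (10, 8, 7, 6, 1, 3, 2, 9, 4, 5).

6 SE-corners of the 30-cell Rothe diagram give Ess(w):

[(1, 9, 0), (2, 7, 0), (3, 6, 0), (4, 5, 0), (6, 2, 1), (8, 5, 3)]


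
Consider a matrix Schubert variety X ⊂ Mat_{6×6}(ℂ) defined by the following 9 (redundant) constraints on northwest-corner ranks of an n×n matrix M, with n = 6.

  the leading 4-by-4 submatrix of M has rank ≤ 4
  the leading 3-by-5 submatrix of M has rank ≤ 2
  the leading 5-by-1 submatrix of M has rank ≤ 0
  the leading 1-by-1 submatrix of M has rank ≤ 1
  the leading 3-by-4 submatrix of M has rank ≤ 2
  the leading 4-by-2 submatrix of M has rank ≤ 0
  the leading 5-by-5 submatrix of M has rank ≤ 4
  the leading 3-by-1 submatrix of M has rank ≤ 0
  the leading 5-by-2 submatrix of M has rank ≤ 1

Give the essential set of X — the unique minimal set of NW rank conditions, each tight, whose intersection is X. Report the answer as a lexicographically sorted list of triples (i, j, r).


Recovering R(i,j) via the rank-extension bound from the 9 conditions:

  0  0  1  1  1  1
  0  0  1  2  2  2
  0  0  1  2  2  3
  0  0  1  2  3  4
  0  1  2  3  4  5
  1  2  3  4  5  6

hence w(1..6) = (3, 4, 6, 5, 2, 1).

Fulton essential set (3 of the 10 Rothe cells):

[(3, 5, 2), (4, 2, 0), (5, 1, 0)]


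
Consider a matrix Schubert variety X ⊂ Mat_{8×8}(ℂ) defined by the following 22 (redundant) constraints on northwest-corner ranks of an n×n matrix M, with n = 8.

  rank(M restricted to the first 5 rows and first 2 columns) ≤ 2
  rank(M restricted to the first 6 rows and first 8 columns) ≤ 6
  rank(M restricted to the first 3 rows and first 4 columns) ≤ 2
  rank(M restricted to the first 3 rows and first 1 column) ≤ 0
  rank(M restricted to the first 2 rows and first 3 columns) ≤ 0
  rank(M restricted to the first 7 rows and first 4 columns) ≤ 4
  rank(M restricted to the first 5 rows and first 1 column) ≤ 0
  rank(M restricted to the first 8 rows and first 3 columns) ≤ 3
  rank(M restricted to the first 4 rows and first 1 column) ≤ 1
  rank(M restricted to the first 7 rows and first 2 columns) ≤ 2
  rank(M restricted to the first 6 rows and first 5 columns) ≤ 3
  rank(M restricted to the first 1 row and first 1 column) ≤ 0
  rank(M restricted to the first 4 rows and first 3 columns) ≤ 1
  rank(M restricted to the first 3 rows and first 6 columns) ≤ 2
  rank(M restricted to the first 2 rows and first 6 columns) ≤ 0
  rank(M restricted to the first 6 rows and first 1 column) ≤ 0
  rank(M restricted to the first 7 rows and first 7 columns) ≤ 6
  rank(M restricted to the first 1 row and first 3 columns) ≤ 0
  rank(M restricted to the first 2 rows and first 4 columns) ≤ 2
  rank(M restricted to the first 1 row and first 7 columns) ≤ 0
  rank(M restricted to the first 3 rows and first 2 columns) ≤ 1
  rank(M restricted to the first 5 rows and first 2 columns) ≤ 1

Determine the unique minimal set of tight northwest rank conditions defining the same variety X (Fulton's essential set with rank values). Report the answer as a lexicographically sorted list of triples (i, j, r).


Reconstructing r_w from the 22 given conditions:

  i=1: 0, 0, 0, 0, 0, 0, 0, 1
  i=2: 0, 0, 0, 0, 0, 0, 1, 2
  i=3: 0, 1, 1, 1, 1, 1, 2, 3
  i=4: 0, 1, 1, 2, 2, 2, 3, 4
  i=5: 0, 1, 2, 3, 3, 3, 4, 5
  i=6: 0, 1, 2, 3, 3, 4, 5, 6
  i=7: 1, 2, 3, 4, 4, 5, 6, 7
  i=8: 1, 2, 3, 4, 5, 6, 7, 8

giving w = (8, 7, 2, 4, 3, 6, 1, 5) via Δ²R.

|D(w)|=19, |Ess(w)|=5:

[(1, 7, 0), (2, 6, 0), (4, 3, 1), (6, 1, 0), (6, 5, 3)]


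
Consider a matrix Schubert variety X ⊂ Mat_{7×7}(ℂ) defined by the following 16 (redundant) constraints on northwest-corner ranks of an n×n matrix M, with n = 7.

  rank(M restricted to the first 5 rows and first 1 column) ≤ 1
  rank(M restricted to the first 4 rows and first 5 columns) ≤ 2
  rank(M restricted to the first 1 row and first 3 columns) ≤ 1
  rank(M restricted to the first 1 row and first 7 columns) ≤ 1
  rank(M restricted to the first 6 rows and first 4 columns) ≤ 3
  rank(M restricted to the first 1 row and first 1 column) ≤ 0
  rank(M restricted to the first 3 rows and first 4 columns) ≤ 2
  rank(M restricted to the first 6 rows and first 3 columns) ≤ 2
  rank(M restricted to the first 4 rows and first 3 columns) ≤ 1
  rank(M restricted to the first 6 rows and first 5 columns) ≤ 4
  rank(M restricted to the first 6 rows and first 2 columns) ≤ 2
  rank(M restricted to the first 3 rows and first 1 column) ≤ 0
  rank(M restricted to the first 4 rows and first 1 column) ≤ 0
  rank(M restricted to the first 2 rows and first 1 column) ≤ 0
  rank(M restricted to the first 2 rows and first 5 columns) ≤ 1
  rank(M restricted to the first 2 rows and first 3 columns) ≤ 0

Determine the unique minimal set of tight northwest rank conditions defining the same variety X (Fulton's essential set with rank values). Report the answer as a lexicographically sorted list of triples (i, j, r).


The tightest implied rank at each (i,j), from the 16 conditions:

  row 1: 0 0 0 1 1 1 1
  row 2: 0 0 0 1 1 2 2
  row 3: 0 1 1 2 2 3 3
  row 4: 0 1 1 2 2 3 4
  row 5: 1 2 2 3 3 4 5
  row 6: 1 2 2 3 4 5 6
  row 7: 1 2 3 4 5 6 7

giving w = (4, 6, 2, 7, 1, 5, 3) via Δ²R.

6 SE-corners of the 12-cell Rothe diagram give Ess(w):

[(2, 3, 0), (2, 5, 1), (4, 1, 0), (4, 3, 1), (4, 5, 2), (6, 3, 2)]


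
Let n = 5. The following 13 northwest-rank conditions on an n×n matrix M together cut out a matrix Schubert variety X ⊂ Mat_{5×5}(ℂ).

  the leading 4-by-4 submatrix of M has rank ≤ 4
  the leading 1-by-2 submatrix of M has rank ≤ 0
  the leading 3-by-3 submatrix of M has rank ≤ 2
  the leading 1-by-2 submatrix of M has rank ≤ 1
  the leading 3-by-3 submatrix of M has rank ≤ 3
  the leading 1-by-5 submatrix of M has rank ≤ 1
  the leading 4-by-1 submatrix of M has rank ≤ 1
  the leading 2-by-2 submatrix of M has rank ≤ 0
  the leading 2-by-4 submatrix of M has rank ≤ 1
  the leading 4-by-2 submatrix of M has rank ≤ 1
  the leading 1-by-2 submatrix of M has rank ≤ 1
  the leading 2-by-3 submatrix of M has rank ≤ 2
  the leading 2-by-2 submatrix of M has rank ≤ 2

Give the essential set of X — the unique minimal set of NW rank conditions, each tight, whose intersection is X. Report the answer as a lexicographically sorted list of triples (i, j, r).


Computing R[i][j] = min implied NW-rank bound (n=5, 13 conditions):

  row 1: 0 0 1 1 1
  row 2: 0 0 1 1 2
  row 3: 1 1 2 2 3
  row 4: 1 1 2 3 4
  row 5: 1 2 3 4 5

so w = (3, 5, 1, 4, 2).

Fulton essential set (3 of the 6 Rothe cells):

[(2, 2, 0), (2, 4, 1), (4, 2, 1)]


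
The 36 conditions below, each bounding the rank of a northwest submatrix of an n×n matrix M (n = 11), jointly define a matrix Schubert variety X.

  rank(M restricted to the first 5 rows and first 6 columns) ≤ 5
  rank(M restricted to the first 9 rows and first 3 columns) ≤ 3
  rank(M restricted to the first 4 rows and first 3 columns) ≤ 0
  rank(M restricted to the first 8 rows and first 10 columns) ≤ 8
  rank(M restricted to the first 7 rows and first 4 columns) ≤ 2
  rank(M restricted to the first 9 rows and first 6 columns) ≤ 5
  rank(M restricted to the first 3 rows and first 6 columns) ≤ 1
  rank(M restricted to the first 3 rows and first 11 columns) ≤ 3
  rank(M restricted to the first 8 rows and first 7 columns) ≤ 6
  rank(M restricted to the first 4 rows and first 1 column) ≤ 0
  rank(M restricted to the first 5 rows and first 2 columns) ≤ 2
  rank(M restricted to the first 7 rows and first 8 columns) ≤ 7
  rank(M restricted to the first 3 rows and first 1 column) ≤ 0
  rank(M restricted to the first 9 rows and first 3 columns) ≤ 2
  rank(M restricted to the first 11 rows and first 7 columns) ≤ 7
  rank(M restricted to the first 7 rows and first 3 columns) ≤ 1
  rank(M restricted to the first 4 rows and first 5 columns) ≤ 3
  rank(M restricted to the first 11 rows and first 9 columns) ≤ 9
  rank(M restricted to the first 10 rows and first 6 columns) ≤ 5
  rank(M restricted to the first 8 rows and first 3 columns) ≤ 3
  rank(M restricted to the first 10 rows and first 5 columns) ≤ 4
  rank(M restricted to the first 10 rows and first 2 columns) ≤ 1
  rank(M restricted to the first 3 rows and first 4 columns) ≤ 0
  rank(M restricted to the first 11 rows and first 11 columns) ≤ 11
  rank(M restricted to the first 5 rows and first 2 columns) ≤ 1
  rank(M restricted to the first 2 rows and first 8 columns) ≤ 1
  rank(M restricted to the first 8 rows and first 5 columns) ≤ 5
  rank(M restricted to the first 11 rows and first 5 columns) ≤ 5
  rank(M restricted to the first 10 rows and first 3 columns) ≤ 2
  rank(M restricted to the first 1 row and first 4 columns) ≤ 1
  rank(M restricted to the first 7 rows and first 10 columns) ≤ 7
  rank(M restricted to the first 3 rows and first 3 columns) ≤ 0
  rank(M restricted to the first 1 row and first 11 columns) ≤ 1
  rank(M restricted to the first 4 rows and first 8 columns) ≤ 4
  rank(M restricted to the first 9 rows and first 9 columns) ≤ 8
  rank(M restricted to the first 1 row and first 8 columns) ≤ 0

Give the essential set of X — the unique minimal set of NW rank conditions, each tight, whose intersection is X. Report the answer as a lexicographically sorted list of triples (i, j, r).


Propagating the 36 rank bounds to every northwest block:

  row 1: 0 0 0 0 0 0 0 0 1 1 1
  row 2: 0 0 0 0 1 1 1 1 2 2 2
  row 3: 0 0 0 0 1 1 2 2 3 3 3
  row 4: 0 0 0 1 2 2 3 3 4 4 4
  row 5: 1 1 1 2 3 3 4 4 5 5 5
  row 6: 1 1 1 2 3 4 5 5 6 6 6
  row 7: 1 1 1 2 3 4 5 6 7 7 7
  row 8: 1 1 2 3 4 5 6 7 8 8 8
  row 9: 1 1 2 3 4 5 6 7 8 9 9
  row 10: 1 1 2 3 4 5 6 7 8 9 10
  row 11: 1 2 3 4 5 6 7 8 9 10 11

second differences of R give the permutation w = (9, 5, 7, 4, 1, 6, 8, 3, 10, 11, 2).

D(w) has 27 cells with 6 SE-corners; essential set:

[(1, 8, 0), (3, 4, 0), (3, 6, 1), (4, 3, 0), (7, 3, 1), (10, 2, 1)]


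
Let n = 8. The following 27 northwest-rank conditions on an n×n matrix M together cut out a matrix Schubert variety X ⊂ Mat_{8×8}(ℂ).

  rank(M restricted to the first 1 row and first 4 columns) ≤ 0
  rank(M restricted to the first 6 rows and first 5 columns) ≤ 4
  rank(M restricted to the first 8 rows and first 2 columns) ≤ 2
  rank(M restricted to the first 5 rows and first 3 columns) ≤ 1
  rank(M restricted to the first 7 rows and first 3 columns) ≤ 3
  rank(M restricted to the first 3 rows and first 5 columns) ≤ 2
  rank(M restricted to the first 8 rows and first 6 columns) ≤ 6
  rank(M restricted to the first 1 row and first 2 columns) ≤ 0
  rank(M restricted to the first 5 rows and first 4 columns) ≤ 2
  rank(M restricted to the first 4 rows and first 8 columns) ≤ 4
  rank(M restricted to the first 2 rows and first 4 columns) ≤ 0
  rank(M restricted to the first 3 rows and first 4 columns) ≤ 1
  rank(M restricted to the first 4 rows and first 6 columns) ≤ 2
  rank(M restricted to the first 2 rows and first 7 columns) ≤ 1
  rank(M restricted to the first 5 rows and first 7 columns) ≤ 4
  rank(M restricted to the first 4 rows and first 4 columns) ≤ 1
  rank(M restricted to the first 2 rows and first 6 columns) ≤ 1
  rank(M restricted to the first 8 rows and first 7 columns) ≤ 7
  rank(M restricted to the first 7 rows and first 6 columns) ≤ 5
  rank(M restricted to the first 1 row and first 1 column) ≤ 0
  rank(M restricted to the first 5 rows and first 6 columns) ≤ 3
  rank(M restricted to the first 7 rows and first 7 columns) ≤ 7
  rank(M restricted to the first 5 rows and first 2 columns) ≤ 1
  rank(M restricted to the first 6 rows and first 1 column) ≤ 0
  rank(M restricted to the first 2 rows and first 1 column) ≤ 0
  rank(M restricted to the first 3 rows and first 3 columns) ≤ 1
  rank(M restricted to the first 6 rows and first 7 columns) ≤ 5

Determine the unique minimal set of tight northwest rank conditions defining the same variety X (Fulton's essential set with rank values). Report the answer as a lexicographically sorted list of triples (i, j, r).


Propagating the 27 rank bounds to every northwest block:

  i=1: 0, 0, 0, 0, 1, 1, 1, 1
  i=2: 0, 0, 0, 0, 1, 1, 1, 2
  i=3: 0, 1, 1, 1, 2, 2, 2, 3
  i=4: 0, 1, 1, 1, 2, 2, 3, 4
  i=5: 0, 1, 1, 2, 3, 3, 4, 5
  i=6: 0, 1, 2, 3, 4, 4, 5, 6
  i=7: 1, 2, 3, 4, 5, 5, 6, 7
  i=8: 1, 2, 3, 4, 5, 6, 7, 8

hence w(1..8) = (5, 8, 2, 7, 4, 3, 1, 6).

6 SE-corners of the 18-cell Rothe diagram give Ess(w):

[(2, 4, 0), (2, 7, 1), (4, 4, 1), (4, 6, 2), (5, 3, 1), (6, 1, 0)]


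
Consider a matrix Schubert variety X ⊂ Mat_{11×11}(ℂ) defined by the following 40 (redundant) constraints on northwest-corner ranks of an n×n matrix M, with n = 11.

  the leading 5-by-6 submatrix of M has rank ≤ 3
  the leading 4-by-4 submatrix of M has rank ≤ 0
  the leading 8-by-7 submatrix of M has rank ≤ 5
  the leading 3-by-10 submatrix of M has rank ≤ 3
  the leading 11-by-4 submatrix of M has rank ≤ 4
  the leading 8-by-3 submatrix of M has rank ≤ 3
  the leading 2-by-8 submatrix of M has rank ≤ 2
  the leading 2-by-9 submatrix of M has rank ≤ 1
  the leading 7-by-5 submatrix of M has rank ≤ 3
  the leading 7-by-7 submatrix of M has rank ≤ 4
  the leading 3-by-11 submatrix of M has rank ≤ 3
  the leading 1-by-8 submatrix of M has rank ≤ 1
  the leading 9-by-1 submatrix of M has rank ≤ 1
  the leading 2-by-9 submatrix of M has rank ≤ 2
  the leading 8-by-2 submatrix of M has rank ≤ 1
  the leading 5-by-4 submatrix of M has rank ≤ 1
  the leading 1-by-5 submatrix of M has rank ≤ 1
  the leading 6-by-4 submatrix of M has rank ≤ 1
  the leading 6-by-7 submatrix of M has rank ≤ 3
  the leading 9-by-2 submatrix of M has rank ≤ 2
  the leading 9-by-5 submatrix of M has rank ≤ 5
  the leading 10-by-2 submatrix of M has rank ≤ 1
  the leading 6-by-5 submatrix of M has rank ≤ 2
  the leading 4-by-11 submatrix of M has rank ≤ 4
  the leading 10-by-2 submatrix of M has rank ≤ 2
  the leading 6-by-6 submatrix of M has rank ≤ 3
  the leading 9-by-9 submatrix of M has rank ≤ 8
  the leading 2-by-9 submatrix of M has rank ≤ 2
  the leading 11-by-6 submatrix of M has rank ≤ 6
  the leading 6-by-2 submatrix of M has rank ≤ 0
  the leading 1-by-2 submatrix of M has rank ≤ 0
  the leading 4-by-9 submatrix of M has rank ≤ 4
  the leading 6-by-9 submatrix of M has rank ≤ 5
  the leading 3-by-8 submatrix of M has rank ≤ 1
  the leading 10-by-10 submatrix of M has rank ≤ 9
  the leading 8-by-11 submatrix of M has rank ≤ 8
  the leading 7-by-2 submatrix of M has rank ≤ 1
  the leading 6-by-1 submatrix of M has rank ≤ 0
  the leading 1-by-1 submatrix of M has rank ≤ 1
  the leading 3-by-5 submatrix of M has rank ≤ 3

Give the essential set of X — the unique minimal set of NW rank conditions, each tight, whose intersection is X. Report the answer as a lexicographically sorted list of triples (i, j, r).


Computing R[i][j] = min implied NW-rank bound (n=11, 40 conditions):

  row 1: 0, 0, 0, 0, 1, 1, 1, 1, 1, 1, 1
  row 2: 0, 0, 0, 0, 1, 1, 1, 1, 1, 2, 2
  row 3: 0, 0, 0, 0, 1, 1, 1, 1, 2, 3, 3
  row 4: 0, 0, 0, 0, 1, 2, 2, 2, 3, 4, 4
  row 5: 0, 0, 1, 1, 2, 3, 3, 3, 4, 5, 5
  row 6: 0, 0, 1, 1, 2, 3, 3, 4, 5, 6, 6
  row 7: 1, 1, 2, 2, 3, 4, 4, 5, 6, 7, 7
  row 8: 1, 1, 2, 3, 4, 5, 5, 6, 7, 8, 8
  row 9: 1, 1, 2, 3, 4, 5, 6, 7, 8, 9, 9
  row 10: 1, 1, 2, 3, 4, 5, 6, 7, 8, 9, 10
  row 11: 1, 2, 3, 4, 5, 6, 7, 8, 9, 10, 11

the unique w with this rank table is (5, 10, 9, 6, 3, 8, 1, 4, 7, 11, 2).

ℓ(w)=32; the 7 essential cells (i,j,r):

[(2, 9, 1), (3, 8, 1), (4, 4, 0), (6, 2, 0), (6, 4, 1), (6, 7, 3), (10, 2, 1)]


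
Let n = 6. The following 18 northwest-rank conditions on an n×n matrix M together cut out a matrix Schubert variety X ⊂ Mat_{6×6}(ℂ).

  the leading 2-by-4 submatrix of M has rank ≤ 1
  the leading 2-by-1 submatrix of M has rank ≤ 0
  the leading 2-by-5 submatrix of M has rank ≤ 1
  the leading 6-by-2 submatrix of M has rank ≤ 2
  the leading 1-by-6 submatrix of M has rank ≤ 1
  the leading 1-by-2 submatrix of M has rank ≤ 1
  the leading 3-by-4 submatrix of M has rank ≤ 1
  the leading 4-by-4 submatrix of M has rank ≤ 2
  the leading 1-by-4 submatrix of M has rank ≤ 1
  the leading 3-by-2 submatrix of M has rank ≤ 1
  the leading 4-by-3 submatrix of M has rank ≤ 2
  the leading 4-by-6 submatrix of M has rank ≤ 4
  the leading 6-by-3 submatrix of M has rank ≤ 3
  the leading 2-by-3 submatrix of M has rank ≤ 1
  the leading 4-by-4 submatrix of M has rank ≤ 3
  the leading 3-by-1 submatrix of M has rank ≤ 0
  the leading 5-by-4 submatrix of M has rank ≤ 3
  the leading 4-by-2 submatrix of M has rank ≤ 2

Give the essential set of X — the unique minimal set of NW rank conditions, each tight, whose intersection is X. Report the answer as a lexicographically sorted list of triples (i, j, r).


Recovering R(i,j) via the rank-extension bound from the 18 conditions:

  R[1]: 0 | 1 | 1 | 1 | 1 | 1
  R[2]: 0 | 1 | 1 | 1 | 1 | 2
  R[3]: 0 | 1 | 1 | 1 | 2 | 3
  R[4]: 1 | 2 | 2 | 2 | 3 | 4
  R[5]: 1 | 2 | 3 | 3 | 4 | 5
  R[6]: 1 | 2 | 3 | 4 | 5 | 6

hence w(1..6) = (2, 6, 5, 1, 3, 4).

Rothe diagram D(w) (8 cells), 3 SE-corners (essential conditions):

[(2, 5, 1), (3, 1, 0), (3, 4, 1)]


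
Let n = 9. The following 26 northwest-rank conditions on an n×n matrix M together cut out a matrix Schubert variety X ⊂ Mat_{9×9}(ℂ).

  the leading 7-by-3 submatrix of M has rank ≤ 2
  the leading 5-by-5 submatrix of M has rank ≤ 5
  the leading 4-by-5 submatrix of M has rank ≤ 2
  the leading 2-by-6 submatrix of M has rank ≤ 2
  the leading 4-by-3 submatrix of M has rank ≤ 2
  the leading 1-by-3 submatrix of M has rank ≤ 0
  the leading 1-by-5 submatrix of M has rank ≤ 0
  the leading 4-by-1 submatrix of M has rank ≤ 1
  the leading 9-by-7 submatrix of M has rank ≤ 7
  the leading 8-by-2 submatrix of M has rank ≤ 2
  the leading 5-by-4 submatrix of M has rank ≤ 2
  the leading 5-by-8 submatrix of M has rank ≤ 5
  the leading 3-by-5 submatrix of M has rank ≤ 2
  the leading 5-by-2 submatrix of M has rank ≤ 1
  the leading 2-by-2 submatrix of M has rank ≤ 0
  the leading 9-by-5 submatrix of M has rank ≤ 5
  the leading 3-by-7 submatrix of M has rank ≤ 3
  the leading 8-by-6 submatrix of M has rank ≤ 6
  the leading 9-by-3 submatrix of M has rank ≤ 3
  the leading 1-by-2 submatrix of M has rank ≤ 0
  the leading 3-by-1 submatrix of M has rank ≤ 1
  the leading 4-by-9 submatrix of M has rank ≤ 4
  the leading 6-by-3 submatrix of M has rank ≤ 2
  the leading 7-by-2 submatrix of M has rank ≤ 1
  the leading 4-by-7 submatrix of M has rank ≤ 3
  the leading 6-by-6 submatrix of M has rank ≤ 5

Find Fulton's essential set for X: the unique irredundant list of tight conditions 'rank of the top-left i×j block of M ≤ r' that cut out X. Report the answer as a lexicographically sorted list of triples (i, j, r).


Propagating the 26 rank bounds to every northwest block:

  R[1]: 0, 0, 0, 0, 0, 1, 1, 1, 1
  R[2]: 0, 0, 1, 1, 1, 2, 2, 2, 2
  R[3]: 1, 1, 2, 2, 2, 3, 3, 3, 3
  R[4]: 1, 1, 2, 2, 2, 3, 3, 4, 4
  R[5]: 1, 1, 2, 2, 3, 4, 4, 5, 5
  R[6]: 1, 1, 2, 3, 4, 5, 5, 6, 6
  R[7]: 1, 1, 2, 3, 4, 5, 6, 7, 7
  R[8]: 1, 2, 3, 4, 5, 6, 7, 8, 8
  R[9]: 1, 2, 3, 4, 5, 6, 7, 8, 9

second differences of R give the permutation w = (6, 3, 1, 8, 5, 4, 7, 2, 9).

D(w) has 15 cells with 6 SE-corners; essential set:

[(1, 5, 0), (2, 2, 0), (4, 5, 2), (4, 7, 3), (5, 4, 2), (7, 2, 1)]


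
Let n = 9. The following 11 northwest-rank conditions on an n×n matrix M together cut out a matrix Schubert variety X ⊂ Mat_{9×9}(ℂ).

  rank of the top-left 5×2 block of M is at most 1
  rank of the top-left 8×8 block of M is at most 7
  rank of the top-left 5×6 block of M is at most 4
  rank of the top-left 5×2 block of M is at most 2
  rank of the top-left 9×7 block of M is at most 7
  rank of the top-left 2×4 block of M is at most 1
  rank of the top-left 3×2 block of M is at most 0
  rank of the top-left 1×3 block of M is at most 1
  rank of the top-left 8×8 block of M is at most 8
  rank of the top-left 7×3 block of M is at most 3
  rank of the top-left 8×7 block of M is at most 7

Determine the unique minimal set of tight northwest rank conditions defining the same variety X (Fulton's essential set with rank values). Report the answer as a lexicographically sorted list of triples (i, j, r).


Propagating the 11 rank bounds to every northwest block:

  row 1: 0 | 0 | 1 | 1 | 1 | 1 | 1 | 1 | 1
  row 2: 0 | 0 | 1 | 1 | 2 | 2 | 2 | 2 | 2
  row 3: 0 | 0 | 1 | 2 | 3 | 3 | 3 | 3 | 3
  row 4: 1 | 1 | 2 | 3 | 4 | 4 | 4 | 4 | 4
  row 5: 1 | 1 | 2 | 3 | 4 | 4 | 5 | 5 | 5
  row 6: 1 | 2 | 3 | 4 | 5 | 5 | 6 | 6 | 6
  row 7: 1 | 2 | 3 | 4 | 5 | 6 | 7 | 7 | 7
  row 8: 1 | 2 | 3 | 4 | 5 | 6 | 7 | 7 | 8
  row 9: 1 | 2 | 3 | 4 | 5 | 6 | 7 | 8 | 9

hence w(1..9) = (3, 5, 4, 1, 7, 2, 6, 9, 8).

|D(w)|=10, |Ess(w)|=5:

[(2, 4, 1), (3, 2, 0), (5, 2, 1), (5, 6, 4), (8, 8, 7)]


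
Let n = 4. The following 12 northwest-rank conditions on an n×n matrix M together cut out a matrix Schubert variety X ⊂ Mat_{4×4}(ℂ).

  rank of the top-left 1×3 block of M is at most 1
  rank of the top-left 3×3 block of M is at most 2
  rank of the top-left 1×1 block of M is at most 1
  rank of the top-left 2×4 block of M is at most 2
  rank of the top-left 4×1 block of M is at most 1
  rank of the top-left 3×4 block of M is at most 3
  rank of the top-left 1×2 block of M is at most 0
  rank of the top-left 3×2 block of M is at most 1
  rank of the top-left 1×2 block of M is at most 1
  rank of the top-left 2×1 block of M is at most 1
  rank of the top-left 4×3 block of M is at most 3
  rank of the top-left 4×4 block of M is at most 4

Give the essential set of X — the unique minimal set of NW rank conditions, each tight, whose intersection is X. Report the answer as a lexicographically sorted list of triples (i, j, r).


Computing R[i][j] = min implied NW-rank bound (n=4, 12 conditions):

  0, 0, 1, 1
  1, 1, 2, 2
  1, 1, 2, 3
  1, 2, 3, 4

second differences of R give the permutation w = (3, 1, 4, 2).

ℓ(w)=3; the 2 essential cells (i,j,r):

[(1, 2, 0), (3, 2, 1)]


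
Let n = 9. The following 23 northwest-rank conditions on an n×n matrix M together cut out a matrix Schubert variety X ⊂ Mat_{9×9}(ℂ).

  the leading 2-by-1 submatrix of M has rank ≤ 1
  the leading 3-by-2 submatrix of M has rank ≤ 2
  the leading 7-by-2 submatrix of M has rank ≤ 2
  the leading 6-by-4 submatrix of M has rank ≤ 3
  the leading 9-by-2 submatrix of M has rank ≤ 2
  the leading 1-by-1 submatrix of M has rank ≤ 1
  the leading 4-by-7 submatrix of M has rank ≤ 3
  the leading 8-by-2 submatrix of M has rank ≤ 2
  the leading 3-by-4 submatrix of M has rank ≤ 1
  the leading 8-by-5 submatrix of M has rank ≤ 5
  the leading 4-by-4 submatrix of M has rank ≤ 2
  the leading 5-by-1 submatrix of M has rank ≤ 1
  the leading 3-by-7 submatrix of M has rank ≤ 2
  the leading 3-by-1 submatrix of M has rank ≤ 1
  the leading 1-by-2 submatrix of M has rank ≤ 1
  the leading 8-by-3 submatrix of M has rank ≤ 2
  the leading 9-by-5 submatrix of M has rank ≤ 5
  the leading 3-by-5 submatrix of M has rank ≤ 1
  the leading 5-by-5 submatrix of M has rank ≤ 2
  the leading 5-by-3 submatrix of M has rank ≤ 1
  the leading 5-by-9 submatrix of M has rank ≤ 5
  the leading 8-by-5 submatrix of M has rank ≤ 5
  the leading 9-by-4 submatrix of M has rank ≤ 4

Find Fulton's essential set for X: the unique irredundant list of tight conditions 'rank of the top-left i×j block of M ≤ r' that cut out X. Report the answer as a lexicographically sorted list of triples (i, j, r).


Computing R[i][j] = min implied NW-rank bound (n=9, 23 conditions):

  i=1: 1 1 1 1 1 1 1 1 1
  i=2: 1 1 1 1 1 2 2 2 2
  i=3: 1 1 1 1 1 2 2 3 3
  i=4: 1 1 1 2 2 3 3 4 4
  i=5: 1 1 1 2 2 3 4 5 5
  i=6: 1 2 2 3 3 4 5 6 6
  i=7: 1 2 2 3 4 5 6 7 7
  i=8: 1 2 2 3 4 5 6 7 8
  i=9: 1 2 3 4 5 6 7 8 9

giving w = (1, 6, 8, 4, 7, 2, 5, 9, 3) via Δ²R.

5 SE-corners of the 16-cell Rothe diagram give Ess(w):

[(3, 5, 1), (3, 7, 2), (5, 3, 1), (5, 5, 2), (8, 3, 2)]


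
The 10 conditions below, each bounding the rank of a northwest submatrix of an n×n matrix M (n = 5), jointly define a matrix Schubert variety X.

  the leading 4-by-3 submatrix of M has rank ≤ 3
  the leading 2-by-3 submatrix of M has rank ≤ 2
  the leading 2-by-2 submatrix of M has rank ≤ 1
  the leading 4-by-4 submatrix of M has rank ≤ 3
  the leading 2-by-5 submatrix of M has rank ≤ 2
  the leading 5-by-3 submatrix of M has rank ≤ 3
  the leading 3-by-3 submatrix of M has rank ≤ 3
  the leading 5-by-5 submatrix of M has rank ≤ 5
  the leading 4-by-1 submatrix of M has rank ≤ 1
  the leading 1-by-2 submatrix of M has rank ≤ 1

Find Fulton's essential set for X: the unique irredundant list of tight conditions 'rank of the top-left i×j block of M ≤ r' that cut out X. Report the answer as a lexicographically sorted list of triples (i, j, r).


Rank table r_w(5×5) implied by the 10 constraints:

  i=1: 1  1  1  1  1
  i=2: 1  1  2  2  2
  i=3: 1  2  3  3  3
  i=4: 1  2  3  3  4
  i=5: 1  2  3  4  5

hence w(1..5) = (1, 3, 2, 5, 4).

|D(w)|=2, |Ess(w)|=2:

[(2, 2, 1), (4, 4, 3)]


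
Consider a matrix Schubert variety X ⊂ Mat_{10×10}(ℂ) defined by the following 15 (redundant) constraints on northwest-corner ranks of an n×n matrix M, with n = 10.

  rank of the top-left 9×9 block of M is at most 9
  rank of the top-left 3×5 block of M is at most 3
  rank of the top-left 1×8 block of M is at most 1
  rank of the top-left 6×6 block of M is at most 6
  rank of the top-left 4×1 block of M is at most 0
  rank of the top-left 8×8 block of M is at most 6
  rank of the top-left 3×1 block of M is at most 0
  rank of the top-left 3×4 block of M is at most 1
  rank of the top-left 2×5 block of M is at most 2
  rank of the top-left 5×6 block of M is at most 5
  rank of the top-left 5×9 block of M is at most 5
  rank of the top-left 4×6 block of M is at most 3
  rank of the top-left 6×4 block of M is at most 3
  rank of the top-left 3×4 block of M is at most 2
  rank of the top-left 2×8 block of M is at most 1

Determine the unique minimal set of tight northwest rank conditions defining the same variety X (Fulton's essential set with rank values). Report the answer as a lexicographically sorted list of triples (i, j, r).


Reconstructing r_w from the 15 given conditions:

  i=1: 0 1 1 1 1 1 1 1 1 1
  i=2: 0 1 1 1 1 1 1 1 2 2
  i=3: 0 1 1 1 2 2 2 2 3 3
  i=4: 0 1 2 2 3 3 3 3 4 4
  i=5: 1 2 3 3 4 4 4 4 5 5
  i=6: 1 2 3 3 4 5 5 5 6 6
  i=7: 1 2 3 4 5 6 6 6 7 7
  i=8: 1 2 3 4 5 6 6 6 7 8
  i=9: 1 2 3 4 5 6 7 7 8 9
  i=10: 1 2 3 4 5 6 7 8 9 10

giving w = (2, 9, 5, 3, 1, 6, 4, 10, 7, 8) via Δ²R.

ℓ(w)=15; the 5 essential cells (i,j,r):

[(2, 8, 1), (3, 4, 1), (4, 1, 0), (6, 4, 3), (8, 8, 6)]


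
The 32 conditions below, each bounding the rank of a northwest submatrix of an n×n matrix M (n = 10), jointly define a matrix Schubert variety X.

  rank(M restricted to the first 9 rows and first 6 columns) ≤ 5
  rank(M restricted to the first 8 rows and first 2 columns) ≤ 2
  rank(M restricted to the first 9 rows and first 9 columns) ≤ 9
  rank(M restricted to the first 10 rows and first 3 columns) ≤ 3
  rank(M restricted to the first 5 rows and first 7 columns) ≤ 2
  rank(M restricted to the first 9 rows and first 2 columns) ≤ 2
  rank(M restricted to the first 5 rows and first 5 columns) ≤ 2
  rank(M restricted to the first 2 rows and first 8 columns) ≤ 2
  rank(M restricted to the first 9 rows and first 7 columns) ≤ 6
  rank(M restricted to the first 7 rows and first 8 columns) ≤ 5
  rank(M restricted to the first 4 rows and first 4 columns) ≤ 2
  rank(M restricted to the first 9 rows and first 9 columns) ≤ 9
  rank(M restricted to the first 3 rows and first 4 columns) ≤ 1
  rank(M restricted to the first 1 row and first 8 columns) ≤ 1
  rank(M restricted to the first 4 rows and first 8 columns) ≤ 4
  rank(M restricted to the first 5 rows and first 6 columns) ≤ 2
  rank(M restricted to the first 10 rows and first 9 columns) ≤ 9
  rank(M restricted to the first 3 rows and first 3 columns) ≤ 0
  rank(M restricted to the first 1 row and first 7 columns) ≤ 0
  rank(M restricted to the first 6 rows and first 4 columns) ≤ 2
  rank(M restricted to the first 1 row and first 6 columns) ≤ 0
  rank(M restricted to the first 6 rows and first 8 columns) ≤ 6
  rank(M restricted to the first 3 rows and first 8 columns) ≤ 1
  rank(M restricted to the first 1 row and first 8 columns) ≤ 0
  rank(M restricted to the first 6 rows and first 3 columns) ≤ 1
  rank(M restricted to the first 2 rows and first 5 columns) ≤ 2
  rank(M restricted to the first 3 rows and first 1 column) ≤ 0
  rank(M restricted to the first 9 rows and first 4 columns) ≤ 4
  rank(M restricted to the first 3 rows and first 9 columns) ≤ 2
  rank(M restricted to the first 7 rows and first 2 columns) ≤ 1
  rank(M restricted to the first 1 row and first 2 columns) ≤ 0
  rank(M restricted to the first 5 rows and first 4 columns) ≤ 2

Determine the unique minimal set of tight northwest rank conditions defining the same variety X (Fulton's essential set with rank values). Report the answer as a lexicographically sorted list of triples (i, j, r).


Rank table r_w(10×10) implied by the 32 constraints:

  i=1: 0  0  0  0  0  0  0  0  1  1
  i=2: 0  0  0  1  1  1  1  1  2  2
  i=3: 0  0  0  1  1  1  1  1  2  3
  i=4: 1  1  1  2  2  2  2  2  3  4
  i=5: 1  1  1  2  2  2  2  3  4  5
  i=6: 1  1  1  2  3  3  3  4  5  6
  i=7: 1  1  2  3  4  4  4  5  6  7
  i=8: 1  2  3  4  5  5  5  6  7  8
  i=9: 1  2  3  4  5  5  6  7  8  9
  i=10: 1  2  3  4  5  6  7  8  9  10

the unique w with this rank table is (9, 4, 10, 1, 8, 5, 3, 2, 7, 6).

D(w) has 27 cells with 7 SE-corners; essential set:

[(1, 8, 0), (3, 3, 0), (3, 8, 1), (5, 7, 2), (6, 3, 1), (7, 2, 1), (9, 6, 5)]


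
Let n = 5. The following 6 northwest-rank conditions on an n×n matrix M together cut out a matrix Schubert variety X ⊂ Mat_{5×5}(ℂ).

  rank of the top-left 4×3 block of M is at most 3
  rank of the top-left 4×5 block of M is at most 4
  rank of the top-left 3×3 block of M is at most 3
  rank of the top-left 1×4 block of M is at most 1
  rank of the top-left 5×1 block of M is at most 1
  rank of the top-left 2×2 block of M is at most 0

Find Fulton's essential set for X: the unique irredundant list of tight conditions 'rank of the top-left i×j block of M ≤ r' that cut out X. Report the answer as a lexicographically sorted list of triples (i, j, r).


Reconstructing r_w from the 6 given conditions:

  row 1: 0  0  1  1  1
  row 2: 0  0  1  2  2
  row 3: 1  1  2  3  3
  row 4: 1  2  3  4  4
  row 5: 1  2  3  4  5

giving w = (3, 4, 1, 2, 5) via Δ²R.

D(w) has 4 cells with 1 SE-corner; essential set:

[(2, 2, 0)]


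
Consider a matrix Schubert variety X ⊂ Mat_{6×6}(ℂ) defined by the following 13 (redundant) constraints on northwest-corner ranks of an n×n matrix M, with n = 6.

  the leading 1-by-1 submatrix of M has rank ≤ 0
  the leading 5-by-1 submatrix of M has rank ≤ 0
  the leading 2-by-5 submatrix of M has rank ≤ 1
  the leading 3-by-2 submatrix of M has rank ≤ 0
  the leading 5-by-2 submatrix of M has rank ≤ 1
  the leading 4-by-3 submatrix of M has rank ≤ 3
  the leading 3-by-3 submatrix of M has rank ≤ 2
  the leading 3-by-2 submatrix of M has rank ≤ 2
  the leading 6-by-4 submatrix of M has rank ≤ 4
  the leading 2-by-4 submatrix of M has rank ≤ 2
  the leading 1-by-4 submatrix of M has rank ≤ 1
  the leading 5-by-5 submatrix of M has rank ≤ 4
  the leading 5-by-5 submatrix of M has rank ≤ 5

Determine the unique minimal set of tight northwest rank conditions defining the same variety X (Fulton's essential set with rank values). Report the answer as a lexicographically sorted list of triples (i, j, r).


Propagating the 13 rank bounds to every northwest block:

  R[1]: 0 | 0 | 1 | 1 | 1 | 1
  R[2]: 0 | 0 | 1 | 1 | 1 | 2
  R[3]: 0 | 0 | 1 | 2 | 2 | 3
  R[4]: 0 | 1 | 2 | 3 | 3 | 4
  R[5]: 0 | 1 | 2 | 3 | 4 | 5
  R[6]: 1 | 2 | 3 | 4 | 5 | 6

so w = (3, 6, 4, 2, 5, 1).

Fulton essential set (3 of the 10 Rothe cells):

[(2, 5, 1), (3, 2, 0), (5, 1, 0)]


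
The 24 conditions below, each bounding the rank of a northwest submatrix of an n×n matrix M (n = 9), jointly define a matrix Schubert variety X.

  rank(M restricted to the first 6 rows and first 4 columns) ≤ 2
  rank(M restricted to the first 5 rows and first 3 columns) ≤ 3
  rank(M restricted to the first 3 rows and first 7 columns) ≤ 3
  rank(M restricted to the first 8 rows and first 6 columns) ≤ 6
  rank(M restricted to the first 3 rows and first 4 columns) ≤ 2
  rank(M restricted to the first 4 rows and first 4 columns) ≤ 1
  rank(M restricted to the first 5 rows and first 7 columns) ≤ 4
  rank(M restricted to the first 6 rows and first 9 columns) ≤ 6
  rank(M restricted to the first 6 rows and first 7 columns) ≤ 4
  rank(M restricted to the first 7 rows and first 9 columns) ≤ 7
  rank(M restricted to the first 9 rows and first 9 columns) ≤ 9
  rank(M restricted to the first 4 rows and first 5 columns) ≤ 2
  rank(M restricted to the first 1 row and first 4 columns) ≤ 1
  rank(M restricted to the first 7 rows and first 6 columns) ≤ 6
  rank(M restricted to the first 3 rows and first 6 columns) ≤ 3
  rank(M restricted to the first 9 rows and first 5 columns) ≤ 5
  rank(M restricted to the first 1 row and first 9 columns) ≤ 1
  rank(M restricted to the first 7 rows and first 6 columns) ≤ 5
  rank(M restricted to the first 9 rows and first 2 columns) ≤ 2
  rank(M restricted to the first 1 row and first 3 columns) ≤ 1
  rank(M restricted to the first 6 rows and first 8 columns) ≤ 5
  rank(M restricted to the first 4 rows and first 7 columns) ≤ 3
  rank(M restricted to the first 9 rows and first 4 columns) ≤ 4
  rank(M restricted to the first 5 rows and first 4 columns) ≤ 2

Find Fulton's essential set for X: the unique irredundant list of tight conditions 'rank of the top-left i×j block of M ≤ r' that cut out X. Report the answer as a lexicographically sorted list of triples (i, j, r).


Rank table r_w(9×9) implied by the 24 constraints:

  1, 1, 1, 1, 1, 1, 1, 1, 1
  1, 1, 1, 1, 2, 2, 2, 2, 2
  1, 1, 1, 1, 2, 3, 3, 3, 3
  1, 1, 1, 1, 2, 3, 3, 4, 4
  1, 2, 2, 2, 3, 4, 4, 5, 5
  1, 2, 2, 2, 3, 4, 4, 5, 6
  1, 2, 3, 3, 4, 5, 5, 6, 7
  1, 2, 3, 4, 5, 6, 6, 7, 8
  1, 2, 3, 4, 5, 6, 7, 8, 9

hence w(1..9) = (1, 5, 6, 8, 2, 9, 3, 4, 7).

4 SE-corners of the 13-cell Rothe diagram give Ess(w):

[(4, 4, 1), (4, 7, 3), (6, 4, 2), (6, 7, 4)]


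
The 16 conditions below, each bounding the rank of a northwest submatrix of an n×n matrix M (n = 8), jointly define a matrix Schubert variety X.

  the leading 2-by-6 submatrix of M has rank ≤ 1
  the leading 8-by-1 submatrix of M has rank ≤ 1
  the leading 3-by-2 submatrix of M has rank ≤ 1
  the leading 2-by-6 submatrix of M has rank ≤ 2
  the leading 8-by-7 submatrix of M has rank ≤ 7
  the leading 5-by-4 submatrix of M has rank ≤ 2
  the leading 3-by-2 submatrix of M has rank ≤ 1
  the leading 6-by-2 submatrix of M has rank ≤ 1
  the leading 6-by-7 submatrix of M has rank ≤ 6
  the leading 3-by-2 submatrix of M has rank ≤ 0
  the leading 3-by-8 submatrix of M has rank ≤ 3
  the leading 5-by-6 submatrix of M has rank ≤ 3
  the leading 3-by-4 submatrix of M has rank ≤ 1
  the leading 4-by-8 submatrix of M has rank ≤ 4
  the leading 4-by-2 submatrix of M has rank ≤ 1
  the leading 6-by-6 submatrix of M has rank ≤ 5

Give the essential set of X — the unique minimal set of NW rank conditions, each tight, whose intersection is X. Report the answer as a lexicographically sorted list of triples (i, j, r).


Recovering R(i,j) via the rank-extension bound from the 16 conditions:

  R[1]: 0 0 1 1 1 1 1 1
  R[2]: 0 0 1 1 1 1 2 2
  R[3]: 0 0 1 1 2 2 3 3
  R[4]: 1 1 2 2 3 3 4 4
  R[5]: 1 1 2 2 3 3 4 5
  R[6]: 1 1 2 3 4 4 5 6
  R[7]: 1 2 3 4 5 5 6 7
  R[8]: 1 2 3 4 5 6 7 8

hence w(1..8) = (3, 7, 5, 1, 8, 4, 2, 6).

Rothe diagram D(w) (14 cells), 6 SE-corners (essential conditions):

[(2, 6, 1), (3, 2, 0), (3, 4, 1), (5, 4, 2), (5, 6, 3), (6, 2, 1)]
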